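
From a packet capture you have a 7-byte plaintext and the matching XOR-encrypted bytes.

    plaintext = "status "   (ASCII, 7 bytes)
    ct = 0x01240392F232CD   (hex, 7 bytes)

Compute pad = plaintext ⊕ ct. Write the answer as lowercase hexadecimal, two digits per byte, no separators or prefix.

725062e68741ed

Since ct = plaintext ⊕ pad, XORing both sides with plaintext gives pad = plaintext ⊕ ct.
byte 0: 73 ⊕ 01 = 72
byte 1: 74 ⊕ 24 = 50
byte 2: 61 ⊕ 03 = 62
byte 3: 74 ⊕ 92 = e6
byte 4: 75 ⊕ f2 = 87
byte 5: 73 ⊕ 32 = 41
byte 6: 20 ⊕ cd = ed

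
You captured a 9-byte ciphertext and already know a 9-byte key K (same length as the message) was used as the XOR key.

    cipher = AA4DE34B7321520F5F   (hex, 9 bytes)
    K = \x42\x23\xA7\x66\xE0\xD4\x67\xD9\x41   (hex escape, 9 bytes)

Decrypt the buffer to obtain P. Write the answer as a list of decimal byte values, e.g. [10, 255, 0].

[232, 110, 68, 45, 147, 245, 53, 214, 30]

XOR is its own inverse, so applying the key byte-wise gives the result directly.
byte 0: aa xor 42 = e8
byte 1: 4d xor 23 = 6e
byte 2: e3 xor a7 = 44
byte 3: 4b xor 66 = 2d
byte 4: 73 xor e0 = 93
byte 5: 21 xor d4 = f5
byte 6: 52 xor 67 = 35
byte 7: 0f xor d9 = d6
byte 8: 5f xor 41 = 1e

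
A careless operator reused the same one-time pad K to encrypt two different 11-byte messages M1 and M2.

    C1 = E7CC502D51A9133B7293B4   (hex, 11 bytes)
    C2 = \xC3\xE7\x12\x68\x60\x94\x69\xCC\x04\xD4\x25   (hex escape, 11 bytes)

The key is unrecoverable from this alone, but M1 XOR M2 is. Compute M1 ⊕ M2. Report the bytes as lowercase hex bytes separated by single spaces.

24 2b 42 45 31 3d 7a f7 76 47 91

C1 ⊕ C2 = (M1 ⊕ K) ⊕ (M2 ⊕ K) = M1 ⊕ M2 — the shared key cancels under XOR.
byte 0: 231 xor 195 =  36
byte 1: 204 xor 231 =  43
byte 2:  80 xor  18 =  66
byte 3:  45 xor 104 =  69
byte 4:  81 xor  96 =  49
byte 5: 169 xor 148 =  61
byte 6:  19 xor 105 = 122
byte 7:  59 xor 204 = 247
byte 8: 114 xor   4 = 118
byte 9: 147 xor 212 =  71
byte 10: 180 xor  37 = 145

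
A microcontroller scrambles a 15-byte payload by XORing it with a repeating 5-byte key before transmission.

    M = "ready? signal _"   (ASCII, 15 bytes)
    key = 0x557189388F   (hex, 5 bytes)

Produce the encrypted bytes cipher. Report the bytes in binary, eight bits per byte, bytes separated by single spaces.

The 5-byte key repeats, so the effective keystream is 55 71 89 38 8f 55 71 89 38 8f 55 71 89 38 8f.
byte 0: 72 XOR 55 = 27
byte 1: 65 XOR 71 = 14
byte 2: 61 XOR 89 = e8
byte 3: 64 XOR 38 = 5c
byte 4: 79 XOR 8f = f6
byte 5: 3f XOR 55 = 6a
byte 6: 20 XOR 71 = 51
byte 7: 73 XOR 89 = fa
byte 8: 69 XOR 38 = 51
byte 9: 67 XOR 8f = e8
byte 10: 6e XOR 55 = 3b
byte 11: 61 XOR 71 = 10
byte 12: 6c XOR 89 = e5
byte 13: 20 XOR 38 = 18
byte 14: 5f XOR 8f = d0

00100111 00010100 11101000 01011100 11110110 01101010 01010001 11111010 01010001 11101000 00111011 00010000 11100101 00011000 11010000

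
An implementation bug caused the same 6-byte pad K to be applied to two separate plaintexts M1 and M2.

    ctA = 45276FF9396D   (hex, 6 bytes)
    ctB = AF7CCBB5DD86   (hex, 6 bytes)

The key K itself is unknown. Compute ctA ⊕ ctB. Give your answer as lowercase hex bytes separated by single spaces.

ctA ⊕ ctB = (M1 ⊕ K) ⊕ (M2 ⊕ K) = M1 ⊕ M2 — the shared key cancels under XOR.
01000101 xor 10101111 = 11101010
00100111 xor 01111100 = 01011011
01101111 xor 11001011 = 10100100
11111001 xor 10110101 = 01001100
00111001 xor 11011101 = 11100100
01101101 xor 10000110 = 11101011

ea 5b a4 4c e4 eb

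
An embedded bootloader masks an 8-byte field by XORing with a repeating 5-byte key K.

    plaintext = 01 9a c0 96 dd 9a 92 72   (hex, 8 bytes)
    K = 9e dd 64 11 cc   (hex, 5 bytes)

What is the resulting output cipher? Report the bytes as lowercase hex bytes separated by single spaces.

9f 47 a4 87 11 04 4f 16

The 5-byte key repeats, so the effective keystream is 9e dd 64 11 cc 9e dd 64.
byte 0: 01 ^ 9e = 9f
byte 1: 9a ^ dd = 47
byte 2: c0 ^ 64 = a4
byte 3: 96 ^ 11 = 87
byte 4: dd ^ cc = 11
byte 5: 9a ^ 9e = 04
byte 6: 92 ^ dd = 4f
byte 7: 72 ^ 64 = 16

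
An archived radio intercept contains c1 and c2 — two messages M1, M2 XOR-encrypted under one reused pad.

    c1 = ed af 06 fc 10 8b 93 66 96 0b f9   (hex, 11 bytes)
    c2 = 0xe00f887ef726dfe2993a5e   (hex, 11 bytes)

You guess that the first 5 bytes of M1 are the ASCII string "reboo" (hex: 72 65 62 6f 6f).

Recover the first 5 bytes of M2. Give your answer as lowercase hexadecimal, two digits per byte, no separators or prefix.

First, c1 ⊕ c2 = (M1 ⊕ K) ⊕ (M2 ⊕ K) = M1 ⊕ M2, so the key drops out. Then M2 = (M1 ⊕ M2) ⊕ M1 over the first 5 bytes.
byte 0: (ed xor e0) xor 72 = 0d xor 72 = 7f
byte 1: (af xor 0f) xor 65 = a0 xor 65 = c5
byte 2: (06 xor 88) xor 62 = 8e xor 62 = ec
byte 3: (fc xor 7e) xor 6f = 82 xor 6f = ed
byte 4: (10 xor f7) xor 6f = e7 xor 6f = 88

7fc5eced88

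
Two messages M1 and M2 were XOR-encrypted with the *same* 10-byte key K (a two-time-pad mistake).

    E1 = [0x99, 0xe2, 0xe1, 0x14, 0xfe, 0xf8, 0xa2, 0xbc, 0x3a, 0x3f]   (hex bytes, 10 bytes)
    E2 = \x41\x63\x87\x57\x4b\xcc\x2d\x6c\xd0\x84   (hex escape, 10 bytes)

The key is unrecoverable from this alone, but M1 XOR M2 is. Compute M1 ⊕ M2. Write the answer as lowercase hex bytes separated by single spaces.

d8 81 66 43 b5 34 8f d0 ea bb

E1 ⊕ E2 = (M1 ⊕ K) ⊕ (M2 ⊕ K) = M1 ⊕ M2 — the shared key cancels under XOR.
153 ⊕  65 = 216
226 ⊕  99 = 129
225 ⊕ 135 = 102
 20 ⊕  87 =  67
254 ⊕  75 = 181
248 ⊕ 204 =  52
162 ⊕  45 = 143
188 ⊕ 108 = 208
 58 ⊕ 208 = 234
 63 ⊕ 132 = 187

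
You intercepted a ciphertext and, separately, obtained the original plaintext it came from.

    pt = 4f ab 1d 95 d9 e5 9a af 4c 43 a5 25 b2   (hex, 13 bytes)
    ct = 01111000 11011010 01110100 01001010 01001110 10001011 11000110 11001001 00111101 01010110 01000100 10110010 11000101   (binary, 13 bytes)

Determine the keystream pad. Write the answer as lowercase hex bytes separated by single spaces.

Since ct = pt ⊕ pad, XORing both sides with pt gives pad = pt ⊕ ct.
byte 0: 4f ^ 78 = 37
byte 1: ab ^ da = 71
byte 2: 1d ^ 74 = 69
byte 3: 95 ^ 4a = df
byte 4: d9 ^ 4e = 97
byte 5: e5 ^ 8b = 6e
byte 6: 9a ^ c6 = 5c
byte 7: af ^ c9 = 66
byte 8: 4c ^ 3d = 71
byte 9: 43 ^ 56 = 15
byte 10: a5 ^ 44 = e1
byte 11: 25 ^ b2 = 97
byte 12: b2 ^ c5 = 77

37 71 69 df 97 6e 5c 66 71 15 e1 97 77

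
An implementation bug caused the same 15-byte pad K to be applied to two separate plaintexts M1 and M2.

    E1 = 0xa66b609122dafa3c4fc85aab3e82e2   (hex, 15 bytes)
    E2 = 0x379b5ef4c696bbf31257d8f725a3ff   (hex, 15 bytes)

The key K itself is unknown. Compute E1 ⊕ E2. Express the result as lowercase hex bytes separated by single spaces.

91 f0 3e 65 e4 4c 41 cf 5d 9f 82 5c 1b 21 1d

E1 ⊕ E2 = (M1 ⊕ K) ⊕ (M2 ⊕ K) = M1 ⊕ M2 — the shared key cancels under XOR.
166 XOR  55 = 145
107 XOR 155 = 240
 96 XOR  94 =  62
145 XOR 244 = 101
 34 XOR 198 = 228
218 XOR 150 =  76
250 XOR 187 =  65
 60 XOR 243 = 207
 79 XOR  18 =  93
200 XOR  87 = 159
 90 XOR 216 = 130
171 XOR 247 =  92
 62 XOR  37 =  27
130 XOR 163 =  33
226 XOR 255 =  29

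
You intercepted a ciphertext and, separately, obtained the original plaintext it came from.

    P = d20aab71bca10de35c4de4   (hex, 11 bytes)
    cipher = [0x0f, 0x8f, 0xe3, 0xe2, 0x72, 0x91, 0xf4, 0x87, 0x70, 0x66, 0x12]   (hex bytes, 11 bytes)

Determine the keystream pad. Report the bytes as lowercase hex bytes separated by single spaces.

Since cipher = P ⊕ pad, XORing both sides with P gives pad = P ⊕ cipher.
d2 XOR 0f = dd
0a XOR 8f = 85
ab XOR e3 = 48
71 XOR e2 = 93
bc XOR 72 = ce
a1 XOR 91 = 30
0d XOR f4 = f9
e3 XOR 87 = 64
5c XOR 70 = 2c
4d XOR 66 = 2b
e4 XOR 12 = f6

dd 85 48 93 ce 30 f9 64 2c 2b f6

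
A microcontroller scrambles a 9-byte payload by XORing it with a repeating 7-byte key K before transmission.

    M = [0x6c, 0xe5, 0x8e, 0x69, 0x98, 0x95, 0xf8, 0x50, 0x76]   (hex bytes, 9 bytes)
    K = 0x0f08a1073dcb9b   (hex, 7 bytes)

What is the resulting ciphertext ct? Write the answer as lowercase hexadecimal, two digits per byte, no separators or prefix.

The 7-byte key repeats, so the effective keystream is 0f 08 a1 07 3d cb 9b 0f 08.
byte 0: 108 ⊕  15 =  99
byte 1: 229 ⊕   8 = 237
byte 2: 142 ⊕ 161 =  47
byte 3: 105 ⊕   7 = 110
byte 4: 152 ⊕  61 = 165
byte 5: 149 ⊕ 203 =  94
byte 6: 248 ⊕ 155 =  99
byte 7:  80 ⊕  15 =  95
byte 8: 118 ⊕   8 = 126

63ed2f6ea55e635f7e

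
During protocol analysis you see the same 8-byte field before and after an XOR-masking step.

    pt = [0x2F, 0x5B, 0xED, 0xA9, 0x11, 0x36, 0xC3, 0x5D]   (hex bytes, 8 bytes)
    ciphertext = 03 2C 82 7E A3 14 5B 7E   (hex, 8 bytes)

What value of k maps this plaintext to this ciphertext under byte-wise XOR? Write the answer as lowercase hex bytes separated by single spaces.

2c 77 6f d7 b2 22 98 23

Since ciphertext = pt ⊕ k, XORing both sides with pt gives k = pt ⊕ ciphertext.
byte 0: 2f XOR 03 = 2c
byte 1: 5b XOR 2c = 77
byte 2: ed XOR 82 = 6f
byte 3: a9 XOR 7e = d7
byte 4: 11 XOR a3 = b2
byte 5: 36 XOR 14 = 22
byte 6: c3 XOR 5b = 98
byte 7: 5d XOR 7e = 23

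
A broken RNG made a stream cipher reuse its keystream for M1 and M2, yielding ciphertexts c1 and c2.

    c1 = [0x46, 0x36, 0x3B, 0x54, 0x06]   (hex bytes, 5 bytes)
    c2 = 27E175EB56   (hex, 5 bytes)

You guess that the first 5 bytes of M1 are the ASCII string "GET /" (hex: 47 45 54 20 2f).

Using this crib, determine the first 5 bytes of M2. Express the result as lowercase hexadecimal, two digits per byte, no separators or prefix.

26921a9f7f

First, c1 ⊕ c2 = (M1 ⊕ K) ⊕ (M2 ⊕ K) = M1 ⊕ M2, so the key drops out. Then M2 = (M1 ⊕ M2) ⊕ M1 over the first 5 bytes.
byte 0: (46 ^ 27) ^ 47 = 61 ^ 47 = 26
byte 1: (36 ^ e1) ^ 45 = d7 ^ 45 = 92
byte 2: (3b ^ 75) ^ 54 = 4e ^ 54 = 1a
byte 3: (54 ^ eb) ^ 20 = bf ^ 20 = 9f
byte 4: (06 ^ 56) ^ 2f = 50 ^ 2f = 7f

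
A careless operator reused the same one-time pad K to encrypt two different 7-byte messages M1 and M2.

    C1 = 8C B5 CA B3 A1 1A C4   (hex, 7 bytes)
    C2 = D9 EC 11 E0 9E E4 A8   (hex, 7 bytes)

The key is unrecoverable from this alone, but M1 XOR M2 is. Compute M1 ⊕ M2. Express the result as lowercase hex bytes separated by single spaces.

C1 ⊕ C2 = (M1 ⊕ K) ⊕ (M2 ⊕ K) = M1 ⊕ M2 — the shared key cancels under XOR.
140 ^ 217 =  85
181 ^ 236 =  89
202 ^  17 = 219
179 ^ 224 =  83
161 ^ 158 =  63
 26 ^ 228 = 254
196 ^ 168 = 108

55 59 db 53 3f fe 6c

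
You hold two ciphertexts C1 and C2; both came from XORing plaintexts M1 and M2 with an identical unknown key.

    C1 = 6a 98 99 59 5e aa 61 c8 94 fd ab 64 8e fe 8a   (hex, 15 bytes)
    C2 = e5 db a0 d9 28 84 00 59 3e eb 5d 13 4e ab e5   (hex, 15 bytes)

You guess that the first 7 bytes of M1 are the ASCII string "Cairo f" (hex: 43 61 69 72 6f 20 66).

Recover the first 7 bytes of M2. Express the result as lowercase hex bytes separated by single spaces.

cc 22 50 f2 19 0e 07

First, C1 ⊕ C2 = (M1 ⊕ K) ⊕ (M2 ⊕ K) = M1 ⊕ M2, so the key drops out. Then M2 = (M1 ⊕ M2) ⊕ M1 over the first 7 bytes.
byte 0: (6a ^ e5) ^ 43 = 8f ^ 43 = cc
byte 1: (98 ^ db) ^ 61 = 43 ^ 61 = 22
byte 2: (99 ^ a0) ^ 69 = 39 ^ 69 = 50
byte 3: (59 ^ d9) ^ 72 = 80 ^ 72 = f2
byte 4: (5e ^ 28) ^ 6f = 76 ^ 6f = 19
byte 5: (aa ^ 84) ^ 20 = 2e ^ 20 = 0e
byte 6: (61 ^ 00) ^ 66 = 61 ^ 66 = 07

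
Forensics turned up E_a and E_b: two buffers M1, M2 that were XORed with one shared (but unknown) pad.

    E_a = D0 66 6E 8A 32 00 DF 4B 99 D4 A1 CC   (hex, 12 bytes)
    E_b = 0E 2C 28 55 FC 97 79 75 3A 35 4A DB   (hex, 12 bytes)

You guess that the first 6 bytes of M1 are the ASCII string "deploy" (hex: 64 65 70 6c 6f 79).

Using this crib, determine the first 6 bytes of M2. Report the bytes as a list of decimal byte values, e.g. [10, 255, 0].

First, E_a ⊕ E_b = (M1 ⊕ K) ⊕ (M2 ⊕ K) = M1 ⊕ M2, so the key drops out. Then M2 = (M1 ⊕ M2) ⊕ M1 over the first 6 bytes.
byte 0: (d0 ^ 0e) ^ 64 = de ^ 64 = ba
byte 1: (66 ^ 2c) ^ 65 = 4a ^ 65 = 2f
byte 2: (6e ^ 28) ^ 70 = 46 ^ 70 = 36
byte 3: (8a ^ 55) ^ 6c = df ^ 6c = b3
byte 4: (32 ^ fc) ^ 6f = ce ^ 6f = a1
byte 5: (00 ^ 97) ^ 79 = 97 ^ 79 = ee

[186, 47, 54, 179, 161, 238]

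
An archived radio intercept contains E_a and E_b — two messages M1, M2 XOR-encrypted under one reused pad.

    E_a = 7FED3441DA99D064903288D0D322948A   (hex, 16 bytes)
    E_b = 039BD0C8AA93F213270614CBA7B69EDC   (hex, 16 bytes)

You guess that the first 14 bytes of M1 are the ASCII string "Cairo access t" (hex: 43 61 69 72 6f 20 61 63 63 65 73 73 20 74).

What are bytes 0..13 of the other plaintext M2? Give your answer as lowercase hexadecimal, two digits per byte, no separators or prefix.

First, E_a ⊕ E_b = (M1 ⊕ K) ⊕ (M2 ⊕ K) = M1 ⊕ M2, so the key drops out. Then M2 = (M1 ⊕ M2) ⊕ M1 over the first 14 bytes.
byte 0: (7f ⊕ 03) ⊕ 43 = 7c ⊕ 43 = 3f
byte 1: (ed ⊕ 9b) ⊕ 61 = 76 ⊕ 61 = 17
byte 2: (34 ⊕ d0) ⊕ 69 = e4 ⊕ 69 = 8d
byte 3: (41 ⊕ c8) ⊕ 72 = 89 ⊕ 72 = fb
byte 4: (da ⊕ aa) ⊕ 6f = 70 ⊕ 6f = 1f
byte 5: (99 ⊕ 93) ⊕ 20 = 0a ⊕ 20 = 2a
byte 6: (d0 ⊕ f2) ⊕ 61 = 22 ⊕ 61 = 43
byte 7: (64 ⊕ 13) ⊕ 63 = 77 ⊕ 63 = 14
byte 8: (90 ⊕ 27) ⊕ 63 = b7 ⊕ 63 = d4
byte 9: (32 ⊕ 06) ⊕ 65 = 34 ⊕ 65 = 51
byte 10: (88 ⊕ 14) ⊕ 73 = 9c ⊕ 73 = ef
byte 11: (d0 ⊕ cb) ⊕ 73 = 1b ⊕ 73 = 68
byte 12: (d3 ⊕ a7) ⊕ 20 = 74 ⊕ 20 = 54
byte 13: (22 ⊕ b6) ⊕ 74 = 94 ⊕ 74 = e0

3f178dfb1f2a4314d451ef6854e0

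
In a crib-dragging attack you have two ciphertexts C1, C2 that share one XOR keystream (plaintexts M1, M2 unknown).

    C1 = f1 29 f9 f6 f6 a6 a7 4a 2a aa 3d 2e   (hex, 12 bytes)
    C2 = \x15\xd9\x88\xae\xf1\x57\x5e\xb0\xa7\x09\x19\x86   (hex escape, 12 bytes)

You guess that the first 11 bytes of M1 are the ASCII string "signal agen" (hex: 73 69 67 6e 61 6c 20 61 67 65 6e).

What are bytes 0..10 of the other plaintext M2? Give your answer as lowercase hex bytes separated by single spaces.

97 99 16 36 66 9d d9 9b ea c6 4a

First, C1 ⊕ C2 = (M1 ⊕ K) ⊕ (M2 ⊕ K) = M1 ⊕ M2, so the key drops out. Then M2 = (M1 ⊕ M2) ⊕ M1 over the first 11 bytes.
byte 0: (f1 XOR 15) XOR 73 = e4 XOR 73 = 97
byte 1: (29 XOR d9) XOR 69 = f0 XOR 69 = 99
byte 2: (f9 XOR 88) XOR 67 = 71 XOR 67 = 16
byte 3: (f6 XOR ae) XOR 6e = 58 XOR 6e = 36
byte 4: (f6 XOR f1) XOR 61 = 07 XOR 61 = 66
byte 5: (a6 XOR 57) XOR 6c = f1 XOR 6c = 9d
byte 6: (a7 XOR 5e) XOR 20 = f9 XOR 20 = d9
byte 7: (4a XOR b0) XOR 61 = fa XOR 61 = 9b
byte 8: (2a XOR a7) XOR 67 = 8d XOR 67 = ea
byte 9: (aa XOR 09) XOR 65 = a3 XOR 65 = c6
byte 10: (3d XOR 19) XOR 6e = 24 XOR 6e = 4a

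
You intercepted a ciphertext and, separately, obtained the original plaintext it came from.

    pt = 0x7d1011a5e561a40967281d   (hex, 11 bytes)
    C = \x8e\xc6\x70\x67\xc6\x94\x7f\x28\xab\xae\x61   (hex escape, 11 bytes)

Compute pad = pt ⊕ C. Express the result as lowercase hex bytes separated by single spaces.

f3 d6 61 c2 23 f5 db 21 cc 86 7c

Since C = pt ⊕ pad, XORing both sides with pt gives pad = pt ⊕ C.
01111101 xor 10001110 = 11110011
00010000 xor 11000110 = 11010110
00010001 xor 01110000 = 01100001
10100101 xor 01100111 = 11000010
11100101 xor 11000110 = 00100011
01100001 xor 10010100 = 11110101
10100100 xor 01111111 = 11011011
00001001 xor 00101000 = 00100001
01100111 xor 10101011 = 11001100
00101000 xor 10101110 = 10000110
00011101 xor 01100001 = 01111100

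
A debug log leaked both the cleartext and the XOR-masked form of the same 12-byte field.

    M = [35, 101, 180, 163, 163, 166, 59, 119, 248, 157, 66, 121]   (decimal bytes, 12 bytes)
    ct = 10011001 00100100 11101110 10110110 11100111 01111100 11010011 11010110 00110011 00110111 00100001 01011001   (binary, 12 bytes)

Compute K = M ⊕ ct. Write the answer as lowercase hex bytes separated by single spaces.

ba 41 5a 15 44 da e8 a1 cb aa 63 20

Since ct = M ⊕ K, XORing both sides with M gives K = M ⊕ ct.
00100011 ⊕ 10011001 = 10111010
01100101 ⊕ 00100100 = 01000001
10110100 ⊕ 11101110 = 01011010
10100011 ⊕ 10110110 = 00010101
10100011 ⊕ 11100111 = 01000100
10100110 ⊕ 01111100 = 11011010
00111011 ⊕ 11010011 = 11101000
01110111 ⊕ 11010110 = 10100001
11111000 ⊕ 00110011 = 11001011
10011101 ⊕ 00110111 = 10101010
01000010 ⊕ 00100001 = 01100011
01111001 ⊕ 01011001 = 00100000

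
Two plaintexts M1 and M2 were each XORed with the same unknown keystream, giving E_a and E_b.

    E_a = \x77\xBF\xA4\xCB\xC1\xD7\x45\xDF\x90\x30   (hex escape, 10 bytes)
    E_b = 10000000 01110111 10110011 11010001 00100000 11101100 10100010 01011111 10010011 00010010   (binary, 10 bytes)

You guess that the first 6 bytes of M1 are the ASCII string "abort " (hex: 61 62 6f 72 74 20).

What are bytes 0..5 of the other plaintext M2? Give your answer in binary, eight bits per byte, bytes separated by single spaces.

First, E_a ⊕ E_b = (M1 ⊕ K) ⊕ (M2 ⊕ K) = M1 ⊕ M2, so the key drops out. Then M2 = (M1 ⊕ M2) ⊕ M1 over the first 6 bytes.
byte 0: (77 xor 80) xor 61 = f7 xor 61 = 96
byte 1: (bf xor 77) xor 62 = c8 xor 62 = aa
byte 2: (a4 xor b3) xor 6f = 17 xor 6f = 78
byte 3: (cb xor d1) xor 72 = 1a xor 72 = 68
byte 4: (c1 xor 20) xor 74 = e1 xor 74 = 95
byte 5: (d7 xor ec) xor 20 = 3b xor 20 = 1b

10010110 10101010 01111000 01101000 10010101 00011011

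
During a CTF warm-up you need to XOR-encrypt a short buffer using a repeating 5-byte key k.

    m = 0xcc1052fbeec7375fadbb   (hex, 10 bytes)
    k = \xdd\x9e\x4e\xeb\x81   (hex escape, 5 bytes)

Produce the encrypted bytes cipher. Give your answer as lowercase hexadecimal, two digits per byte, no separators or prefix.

The 5-byte key repeats, so the effective keystream is dd 9e 4e eb 81 dd 9e 4e eb 81.
byte 0: cc XOR dd = 11
byte 1: 10 XOR 9e = 8e
byte 2: 52 XOR 4e = 1c
byte 3: fb XOR eb = 10
byte 4: ee XOR 81 = 6f
byte 5: c7 XOR dd = 1a
byte 6: 37 XOR 9e = a9
byte 7: 5f XOR 4e = 11
byte 8: ad XOR eb = 46
byte 9: bb XOR 81 = 3a

118e1c106f1aa911463a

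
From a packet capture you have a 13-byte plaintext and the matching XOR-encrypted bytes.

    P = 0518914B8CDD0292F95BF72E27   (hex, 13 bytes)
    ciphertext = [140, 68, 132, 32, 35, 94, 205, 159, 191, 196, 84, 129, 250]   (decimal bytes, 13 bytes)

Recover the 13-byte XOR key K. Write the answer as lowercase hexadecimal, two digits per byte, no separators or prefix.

895c156baf83cf0d469fa3afdd

Since ciphertext = P ⊕ K, XORing both sides with P gives K = P ⊕ ciphertext.
byte 0: 05 ^ 8c = 89
byte 1: 18 ^ 44 = 5c
byte 2: 91 ^ 84 = 15
byte 3: 4b ^ 20 = 6b
byte 4: 8c ^ 23 = af
byte 5: dd ^ 5e = 83
byte 6: 02 ^ cd = cf
byte 7: 92 ^ 9f = 0d
byte 8: f9 ^ bf = 46
byte 9: 5b ^ c4 = 9f
byte 10: f7 ^ 54 = a3
byte 11: 2e ^ 81 = af
byte 12: 27 ^ fa = dd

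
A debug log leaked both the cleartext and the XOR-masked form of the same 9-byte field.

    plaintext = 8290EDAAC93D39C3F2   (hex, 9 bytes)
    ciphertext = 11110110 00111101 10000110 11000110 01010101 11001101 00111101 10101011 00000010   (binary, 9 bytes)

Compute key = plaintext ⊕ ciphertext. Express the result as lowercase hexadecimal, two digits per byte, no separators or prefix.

Since ciphertext = plaintext ⊕ key, XORing both sides with plaintext gives key = plaintext ⊕ ciphertext.
byte 0: 130 xor 246 = 116
byte 1: 144 xor  61 = 173
byte 2: 237 xor 134 = 107
byte 3: 170 xor 198 = 108
byte 4: 201 xor  85 = 156
byte 5:  61 xor 205 = 240
byte 6:  57 xor  61 =   4
byte 7: 195 xor 171 = 104
byte 8: 242 xor   2 = 240

74ad6b6c9cf00468f0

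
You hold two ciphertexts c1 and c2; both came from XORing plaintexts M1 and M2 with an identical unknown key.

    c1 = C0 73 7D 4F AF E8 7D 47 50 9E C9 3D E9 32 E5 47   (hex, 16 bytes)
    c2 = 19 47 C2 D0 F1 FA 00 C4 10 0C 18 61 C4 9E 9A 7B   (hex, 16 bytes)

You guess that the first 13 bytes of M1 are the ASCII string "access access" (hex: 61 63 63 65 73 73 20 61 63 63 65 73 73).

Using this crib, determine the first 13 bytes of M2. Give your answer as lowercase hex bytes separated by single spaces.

b8 57 dc fa 2d 61 5d e2 23 f1 b4 2f 5e

First, c1 ⊕ c2 = (M1 ⊕ K) ⊕ (M2 ⊕ K) = M1 ⊕ M2, so the key drops out. Then M2 = (M1 ⊕ M2) ⊕ M1 over the first 13 bytes.
byte 0: (c0 XOR 19) XOR 61 = d9 XOR 61 = b8
byte 1: (73 XOR 47) XOR 63 = 34 XOR 63 = 57
byte 2: (7d XOR c2) XOR 63 = bf XOR 63 = dc
byte 3: (4f XOR d0) XOR 65 = 9f XOR 65 = fa
byte 4: (af XOR f1) XOR 73 = 5e XOR 73 = 2d
byte 5: (e8 XOR fa) XOR 73 = 12 XOR 73 = 61
byte 6: (7d XOR 00) XOR 20 = 7d XOR 20 = 5d
byte 7: (47 XOR c4) XOR 61 = 83 XOR 61 = e2
byte 8: (50 XOR 10) XOR 63 = 40 XOR 63 = 23
byte 9: (9e XOR 0c) XOR 63 = 92 XOR 63 = f1
byte 10: (c9 XOR 18) XOR 65 = d1 XOR 65 = b4
byte 11: (3d XOR 61) XOR 73 = 5c XOR 73 = 2f
byte 12: (e9 XOR c4) XOR 73 = 2d XOR 73 = 5e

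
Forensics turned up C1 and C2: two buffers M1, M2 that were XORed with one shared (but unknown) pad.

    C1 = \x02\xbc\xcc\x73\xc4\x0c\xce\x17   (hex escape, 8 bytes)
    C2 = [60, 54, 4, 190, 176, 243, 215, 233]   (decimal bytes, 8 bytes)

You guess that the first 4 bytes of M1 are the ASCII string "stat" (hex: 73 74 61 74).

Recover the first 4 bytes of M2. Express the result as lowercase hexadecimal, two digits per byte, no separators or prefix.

First, C1 ⊕ C2 = (M1 ⊕ K) ⊕ (M2 ⊕ K) = M1 ⊕ M2, so the key drops out. Then M2 = (M1 ⊕ M2) ⊕ M1 over the first 4 bytes.
byte 0: (02 XOR 3c) XOR 73 = 3e XOR 73 = 4d
byte 1: (bc XOR 36) XOR 74 = 8a XOR 74 = fe
byte 2: (cc XOR 04) XOR 61 = c8 XOR 61 = a9
byte 3: (73 XOR be) XOR 74 = cd XOR 74 = b9

4dfea9b9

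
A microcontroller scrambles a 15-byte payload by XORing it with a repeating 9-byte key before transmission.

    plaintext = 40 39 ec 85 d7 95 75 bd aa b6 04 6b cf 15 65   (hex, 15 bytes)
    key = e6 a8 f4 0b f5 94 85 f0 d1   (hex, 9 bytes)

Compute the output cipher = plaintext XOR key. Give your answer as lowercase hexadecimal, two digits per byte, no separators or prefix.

a691188e2201f04d7b50ac9fc4e0f1

The 9-byte key repeats, so the effective keystream is e6 a8 f4 0b f5 94 85 f0 d1 e6 a8 f4 0b f5 94.
byte 0: 40 xor e6 = a6
byte 1: 39 xor a8 = 91
byte 2: ec xor f4 = 18
byte 3: 85 xor 0b = 8e
byte 4: d7 xor f5 = 22
byte 5: 95 xor 94 = 01
byte 6: 75 xor 85 = f0
byte 7: bd xor f0 = 4d
byte 8: aa xor d1 = 7b
byte 9: b6 xor e6 = 50
byte 10: 04 xor a8 = ac
byte 11: 6b xor f4 = 9f
byte 12: cf xor 0b = c4
byte 13: 15 xor f5 = e0
byte 14: 65 xor 94 = f1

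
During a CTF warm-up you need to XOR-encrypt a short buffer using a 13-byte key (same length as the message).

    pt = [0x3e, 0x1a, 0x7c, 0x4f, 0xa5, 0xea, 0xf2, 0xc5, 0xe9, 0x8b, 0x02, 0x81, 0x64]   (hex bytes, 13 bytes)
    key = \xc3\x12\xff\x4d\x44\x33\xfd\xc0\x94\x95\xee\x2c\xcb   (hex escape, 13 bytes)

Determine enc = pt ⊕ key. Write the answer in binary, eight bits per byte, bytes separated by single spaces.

11111101 00001000 10000011 00000010 11100001 11011001 00001111 00000101 01111101 00011110 11101100 10101101 10101111

byte 0:  62 ^ 195 = 253
byte 1:  26 ^  18 =   8
byte 2: 124 ^ 255 = 131
byte 3:  79 ^  77 =   2
byte 4: 165 ^  68 = 225
byte 5: 234 ^  51 = 217
byte 6: 242 ^ 253 =  15
byte 7: 197 ^ 192 =   5
byte 8: 233 ^ 148 = 125
byte 9: 139 ^ 149 =  30
byte 10:   2 ^ 238 = 236
byte 11: 129 ^  44 = 173
byte 12: 100 ^ 203 = 175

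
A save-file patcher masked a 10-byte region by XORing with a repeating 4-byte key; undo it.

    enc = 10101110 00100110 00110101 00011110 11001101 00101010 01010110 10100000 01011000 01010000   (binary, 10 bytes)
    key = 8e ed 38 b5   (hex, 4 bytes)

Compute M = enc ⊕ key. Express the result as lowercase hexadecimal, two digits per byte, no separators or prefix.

20cb0dab43c76e15d6bd

The 4-byte key repeats, so the effective keystream is 8e ed 38 b5 8e ed 38 b5 8e ed.
byte 0: ae ⊕ 8e = 20
byte 1: 26 ⊕ ed = cb
byte 2: 35 ⊕ 38 = 0d
byte 3: 1e ⊕ b5 = ab
byte 4: cd ⊕ 8e = 43
byte 5: 2a ⊕ ed = c7
byte 6: 56 ⊕ 38 = 6e
byte 7: a0 ⊕ b5 = 15
byte 8: 58 ⊕ 8e = d6
byte 9: 50 ⊕ ed = bd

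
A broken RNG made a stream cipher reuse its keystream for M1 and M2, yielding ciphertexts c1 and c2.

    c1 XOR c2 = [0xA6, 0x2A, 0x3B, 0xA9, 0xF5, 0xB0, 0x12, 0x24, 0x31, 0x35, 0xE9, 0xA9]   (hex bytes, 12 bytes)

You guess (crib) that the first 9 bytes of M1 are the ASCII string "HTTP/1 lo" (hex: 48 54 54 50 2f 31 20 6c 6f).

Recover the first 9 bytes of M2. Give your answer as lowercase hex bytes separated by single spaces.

Since c1 ⊕ c2 = M1 ⊕ M2, XORing with the guessed M1 bytes yields the corresponding M2 bytes: M2 = (c1 ⊕ c2) ⊕ M1.
10100110 XOR 01001000 = 11101110
00101010 XOR 01010100 = 01111110
00111011 XOR 01010100 = 01101111
10101001 XOR 01010000 = 11111001
11110101 XOR 00101111 = 11011010
10110000 XOR 00110001 = 10000001
00010010 XOR 00100000 = 00110010
00100100 XOR 01101100 = 01001000
00110001 XOR 01101111 = 01011110

ee 7e 6f f9 da 81 32 48 5e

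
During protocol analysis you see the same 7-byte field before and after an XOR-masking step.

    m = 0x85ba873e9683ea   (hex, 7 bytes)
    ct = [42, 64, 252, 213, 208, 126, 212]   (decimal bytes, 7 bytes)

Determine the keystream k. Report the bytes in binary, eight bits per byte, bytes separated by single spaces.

10101111 11111010 01111011 11101011 01000110 11111101 00111110

Since ct = m ⊕ k, XORing both sides with m gives k = m ⊕ ct.
byte 0: 133 XOR  42 = 175
byte 1: 186 XOR  64 = 250
byte 2: 135 XOR 252 = 123
byte 3:  62 XOR 213 = 235
byte 4: 150 XOR 208 =  70
byte 5: 131 XOR 126 = 253
byte 6: 234 XOR 212 =  62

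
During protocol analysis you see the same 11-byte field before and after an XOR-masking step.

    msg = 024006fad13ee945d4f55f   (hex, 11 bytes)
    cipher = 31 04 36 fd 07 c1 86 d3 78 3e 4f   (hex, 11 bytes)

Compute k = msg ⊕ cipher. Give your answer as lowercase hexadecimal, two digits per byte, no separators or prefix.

Since cipher = msg ⊕ k, XORing both sides with msg gives k = msg ⊕ cipher.
02 ⊕ 31 = 33
40 ⊕ 04 = 44
06 ⊕ 36 = 30
fa ⊕ fd = 07
d1 ⊕ 07 = d6
3e ⊕ c1 = ff
e9 ⊕ 86 = 6f
45 ⊕ d3 = 96
d4 ⊕ 78 = ac
f5 ⊕ 3e = cb
5f ⊕ 4f = 10

33443007d6ff6f96accb10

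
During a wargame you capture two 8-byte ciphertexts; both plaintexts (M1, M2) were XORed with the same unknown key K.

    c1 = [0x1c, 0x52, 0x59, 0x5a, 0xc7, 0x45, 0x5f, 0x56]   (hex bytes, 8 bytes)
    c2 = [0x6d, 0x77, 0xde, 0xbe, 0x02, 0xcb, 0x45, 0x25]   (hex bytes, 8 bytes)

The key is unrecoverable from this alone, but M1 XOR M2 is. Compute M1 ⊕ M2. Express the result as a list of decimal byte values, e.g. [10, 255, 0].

c1 ⊕ c2 = (M1 ⊕ K) ⊕ (M2 ⊕ K) = M1 ⊕ M2 — the shared key cancels under XOR.
1c xor 6d = 71
52 xor 77 = 25
59 xor de = 87
5a xor be = e4
c7 xor 02 = c5
45 xor cb = 8e
5f xor 45 = 1a
56 xor 25 = 73

[113, 37, 135, 228, 197, 142, 26, 115]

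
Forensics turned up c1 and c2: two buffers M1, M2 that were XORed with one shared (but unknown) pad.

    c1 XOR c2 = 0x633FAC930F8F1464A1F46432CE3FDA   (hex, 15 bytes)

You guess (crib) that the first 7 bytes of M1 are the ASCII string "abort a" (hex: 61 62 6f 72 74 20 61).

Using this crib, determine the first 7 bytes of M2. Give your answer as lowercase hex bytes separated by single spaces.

Since c1 ⊕ c2 = M1 ⊕ M2, XORing with the guessed M1 bytes yields the corresponding M2 bytes: M2 = (c1 ⊕ c2) ⊕ M1.
byte 0: 01100011 ⊕ 01100001 = 00000010
byte 1: 00111111 ⊕ 01100010 = 01011101
byte 2: 10101100 ⊕ 01101111 = 11000011
byte 3: 10010011 ⊕ 01110010 = 11100001
byte 4: 00001111 ⊕ 01110100 = 01111011
byte 5: 10001111 ⊕ 00100000 = 10101111
byte 6: 00010100 ⊕ 01100001 = 01110101

02 5d c3 e1 7b af 75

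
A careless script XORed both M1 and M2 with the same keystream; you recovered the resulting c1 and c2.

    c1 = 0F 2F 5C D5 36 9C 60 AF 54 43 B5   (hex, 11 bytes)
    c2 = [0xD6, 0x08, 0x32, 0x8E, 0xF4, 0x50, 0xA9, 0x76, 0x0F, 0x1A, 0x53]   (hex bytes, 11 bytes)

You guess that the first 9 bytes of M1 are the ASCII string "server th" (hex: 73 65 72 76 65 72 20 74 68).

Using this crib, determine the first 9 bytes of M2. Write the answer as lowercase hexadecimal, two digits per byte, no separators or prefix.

First, c1 ⊕ c2 = (M1 ⊕ K) ⊕ (M2 ⊕ K) = M1 ⊕ M2, so the key drops out. Then M2 = (M1 ⊕ M2) ⊕ M1 over the first 9 bytes.
byte 0: (0f xor d6) xor 73 = d9 xor 73 = aa
byte 1: (2f xor 08) xor 65 = 27 xor 65 = 42
byte 2: (5c xor 32) xor 72 = 6e xor 72 = 1c
byte 3: (d5 xor 8e) xor 76 = 5b xor 76 = 2d
byte 4: (36 xor f4) xor 65 = c2 xor 65 = a7
byte 5: (9c xor 50) xor 72 = cc xor 72 = be
byte 6: (60 xor a9) xor 20 = c9 xor 20 = e9
byte 7: (af xor 76) xor 74 = d9 xor 74 = ad
byte 8: (54 xor 0f) xor 68 = 5b xor 68 = 33

aa421c2da7bee9ad33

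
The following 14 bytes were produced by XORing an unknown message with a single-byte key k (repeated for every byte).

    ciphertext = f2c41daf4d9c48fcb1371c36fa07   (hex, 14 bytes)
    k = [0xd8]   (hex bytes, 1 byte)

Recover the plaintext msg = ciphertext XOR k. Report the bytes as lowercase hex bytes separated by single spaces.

The 1-byte key repeats, so the effective keystream is d8 d8 d8 d8 d8 d8 d8 d8 d8 d8 d8 d8 d8 d8.
byte 0: 242 XOR 216 =  42
byte 1: 196 XOR 216 =  28
byte 2:  29 XOR 216 = 197
byte 3: 175 XOR 216 = 119
byte 4:  77 XOR 216 = 149
byte 5: 156 XOR 216 =  68
byte 6:  72 XOR 216 = 144
byte 7: 252 XOR 216 =  36
byte 8: 177 XOR 216 = 105
byte 9:  55 XOR 216 = 239
byte 10:  28 XOR 216 = 196
byte 11:  54 XOR 216 = 238
byte 12: 250 XOR 216 =  34
byte 13:   7 XOR 216 = 223

2a 1c c5 77 95 44 90 24 69 ef c4 ee 22 df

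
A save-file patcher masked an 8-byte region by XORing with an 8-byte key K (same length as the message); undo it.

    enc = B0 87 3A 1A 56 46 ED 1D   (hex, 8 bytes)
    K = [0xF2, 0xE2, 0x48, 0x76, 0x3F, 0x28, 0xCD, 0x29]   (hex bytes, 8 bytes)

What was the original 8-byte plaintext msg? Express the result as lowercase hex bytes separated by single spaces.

176 ⊕ 242 =  66
135 ⊕ 226 = 101
 58 ⊕  72 = 114
 26 ⊕ 118 = 108
 86 ⊕  63 = 105
 70 ⊕  40 = 110
237 ⊕ 205 =  32
 29 ⊕  41 =  52

42 65 72 6c 69 6e 20 34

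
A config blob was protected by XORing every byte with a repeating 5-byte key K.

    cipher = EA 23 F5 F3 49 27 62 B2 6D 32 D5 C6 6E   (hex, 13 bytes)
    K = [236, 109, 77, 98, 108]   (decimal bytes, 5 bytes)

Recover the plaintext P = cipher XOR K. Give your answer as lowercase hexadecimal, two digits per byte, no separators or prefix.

064eb89125cb0fff0f5e39ab23

The 5-byte key repeats, so the effective keystream is ec 6d 4d 62 6c ec 6d 4d 62 6c ec 6d 4d.
byte 0: ea ^ ec = 06
byte 1: 23 ^ 6d = 4e
byte 2: f5 ^ 4d = b8
byte 3: f3 ^ 62 = 91
byte 4: 49 ^ 6c = 25
byte 5: 27 ^ ec = cb
byte 6: 62 ^ 6d = 0f
byte 7: b2 ^ 4d = ff
byte 8: 6d ^ 62 = 0f
byte 9: 32 ^ 6c = 5e
byte 10: d5 ^ ec = 39
byte 11: c6 ^ 6d = ab
byte 12: 6e ^ 4d = 23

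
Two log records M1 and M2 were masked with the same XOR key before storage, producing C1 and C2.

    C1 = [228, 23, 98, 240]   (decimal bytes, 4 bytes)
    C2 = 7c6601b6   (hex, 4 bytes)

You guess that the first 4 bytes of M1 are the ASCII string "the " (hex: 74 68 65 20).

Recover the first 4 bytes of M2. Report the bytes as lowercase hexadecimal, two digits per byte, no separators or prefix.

ec190666

First, C1 ⊕ C2 = (M1 ⊕ K) ⊕ (M2 ⊕ K) = M1 ⊕ M2, so the key drops out. Then M2 = (M1 ⊕ M2) ⊕ M1 over the first 4 bytes.
byte 0: (e4 xor 7c) xor 74 = 98 xor 74 = ec
byte 1: (17 xor 66) xor 68 = 71 xor 68 = 19
byte 2: (62 xor 01) xor 65 = 63 xor 65 = 06
byte 3: (f0 xor b6) xor 20 = 46 xor 20 = 66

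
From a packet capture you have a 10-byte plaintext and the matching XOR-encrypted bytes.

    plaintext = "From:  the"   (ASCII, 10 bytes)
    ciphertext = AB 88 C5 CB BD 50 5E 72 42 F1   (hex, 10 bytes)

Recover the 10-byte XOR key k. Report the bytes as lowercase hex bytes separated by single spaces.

Since ciphertext = plaintext ⊕ k, XORing both sides with plaintext gives k = plaintext ⊕ ciphertext.
byte 0: 46 XOR ab = ed
byte 1: 72 XOR 88 = fa
byte 2: 6f XOR c5 = aa
byte 3: 6d XOR cb = a6
byte 4: 3a XOR bd = 87
byte 5: 20 XOR 50 = 70
byte 6: 20 XOR 5e = 7e
byte 7: 74 XOR 72 = 06
byte 8: 68 XOR 42 = 2a
byte 9: 65 XOR f1 = 94

ed fa aa a6 87 70 7e 06 2a 94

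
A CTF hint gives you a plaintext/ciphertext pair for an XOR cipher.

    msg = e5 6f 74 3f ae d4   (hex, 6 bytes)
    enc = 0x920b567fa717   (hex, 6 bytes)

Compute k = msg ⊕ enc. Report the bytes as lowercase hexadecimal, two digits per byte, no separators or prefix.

Since enc = msg ⊕ k, XORing both sides with msg gives k = msg ⊕ enc.
229 xor 146 = 119
111 xor  11 = 100
116 xor  86 =  34
 63 xor 127 =  64
174 xor 167 =   9
212 xor  23 = 195

7764224009c3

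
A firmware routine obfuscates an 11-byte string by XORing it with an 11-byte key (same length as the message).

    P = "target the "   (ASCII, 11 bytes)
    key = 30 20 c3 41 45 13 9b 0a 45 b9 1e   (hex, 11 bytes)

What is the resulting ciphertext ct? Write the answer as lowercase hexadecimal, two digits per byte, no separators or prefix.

4441b1262067bb7e2ddc3e

byte 0: 74 ⊕ 30 = 44
byte 1: 61 ⊕ 20 = 41
byte 2: 72 ⊕ c3 = b1
byte 3: 67 ⊕ 41 = 26
byte 4: 65 ⊕ 45 = 20
byte 5: 74 ⊕ 13 = 67
byte 6: 20 ⊕ 9b = bb
byte 7: 74 ⊕ 0a = 7e
byte 8: 68 ⊕ 45 = 2d
byte 9: 65 ⊕ b9 = dc
byte 10: 20 ⊕ 1e = 3e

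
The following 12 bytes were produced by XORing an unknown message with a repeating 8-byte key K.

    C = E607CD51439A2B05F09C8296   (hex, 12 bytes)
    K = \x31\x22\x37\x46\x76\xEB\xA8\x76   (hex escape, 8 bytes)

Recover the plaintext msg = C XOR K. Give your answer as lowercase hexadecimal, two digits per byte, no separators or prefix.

The 8-byte key repeats, so the effective keystream is 31 22 37 46 76 eb a8 76 31 22 37 46.
byte 0: e6 ⊕ 31 = d7
byte 1: 07 ⊕ 22 = 25
byte 2: cd ⊕ 37 = fa
byte 3: 51 ⊕ 46 = 17
byte 4: 43 ⊕ 76 = 35
byte 5: 9a ⊕ eb = 71
byte 6: 2b ⊕ a8 = 83
byte 7: 05 ⊕ 76 = 73
byte 8: f0 ⊕ 31 = c1
byte 9: 9c ⊕ 22 = be
byte 10: 82 ⊕ 37 = b5
byte 11: 96 ⊕ 46 = d0

d725fa1735718373c1beb5d0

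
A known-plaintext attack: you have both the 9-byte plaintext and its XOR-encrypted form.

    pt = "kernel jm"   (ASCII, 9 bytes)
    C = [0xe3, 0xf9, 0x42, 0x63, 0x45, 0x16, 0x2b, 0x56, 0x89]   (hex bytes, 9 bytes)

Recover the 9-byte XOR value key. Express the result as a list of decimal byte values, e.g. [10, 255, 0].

Since C = pt ⊕ key, XORing both sides with pt gives key = pt ⊕ C.
6b ⊕ e3 = 88
65 ⊕ f9 = 9c
72 ⊕ 42 = 30
6e ⊕ 63 = 0d
65 ⊕ 45 = 20
6c ⊕ 16 = 7a
20 ⊕ 2b = 0b
6a ⊕ 56 = 3c
6d ⊕ 89 = e4

[136, 156, 48, 13, 32, 122, 11, 60, 228]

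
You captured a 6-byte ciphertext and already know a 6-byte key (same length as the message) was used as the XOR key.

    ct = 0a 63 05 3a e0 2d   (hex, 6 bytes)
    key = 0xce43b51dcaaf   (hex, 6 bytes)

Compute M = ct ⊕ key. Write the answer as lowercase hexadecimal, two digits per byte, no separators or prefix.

00001010 ⊕ 11001110 = 11000100
01100011 ⊕ 01000011 = 00100000
00000101 ⊕ 10110101 = 10110000
00111010 ⊕ 00011101 = 00100111
11100000 ⊕ 11001010 = 00101010
00101101 ⊕ 10101111 = 10000010

c420b0272a82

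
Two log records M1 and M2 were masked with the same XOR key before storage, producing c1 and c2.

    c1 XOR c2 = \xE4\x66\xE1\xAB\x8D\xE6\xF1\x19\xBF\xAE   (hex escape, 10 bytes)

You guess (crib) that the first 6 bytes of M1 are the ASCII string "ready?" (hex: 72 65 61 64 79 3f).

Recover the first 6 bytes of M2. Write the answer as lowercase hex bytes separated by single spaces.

Since c1 ⊕ c2 = M1 ⊕ M2, XORing with the guessed M1 bytes yields the corresponding M2 bytes: M2 = (c1 ⊕ c2) ⊕ M1.
e4 ^ 72 = 96
66 ^ 65 = 03
e1 ^ 61 = 80
ab ^ 64 = cf
8d ^ 79 = f4
e6 ^ 3f = d9

96 03 80 cf f4 d9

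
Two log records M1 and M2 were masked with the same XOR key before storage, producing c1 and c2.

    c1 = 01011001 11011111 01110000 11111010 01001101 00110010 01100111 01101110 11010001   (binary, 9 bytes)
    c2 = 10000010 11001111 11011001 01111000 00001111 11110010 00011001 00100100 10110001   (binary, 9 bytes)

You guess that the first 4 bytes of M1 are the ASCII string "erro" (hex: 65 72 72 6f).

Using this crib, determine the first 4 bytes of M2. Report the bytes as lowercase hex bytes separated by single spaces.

be 62 db ed

First, c1 ⊕ c2 = (M1 ⊕ K) ⊕ (M2 ⊕ K) = M1 ⊕ M2, so the key drops out. Then M2 = (M1 ⊕ M2) ⊕ M1 over the first 4 bytes.
byte 0: (59 xor 82) xor 65 = db xor 65 = be
byte 1: (df xor cf) xor 72 = 10 xor 72 = 62
byte 2: (70 xor d9) xor 72 = a9 xor 72 = db
byte 3: (fa xor 78) xor 6f = 82 xor 6f = ed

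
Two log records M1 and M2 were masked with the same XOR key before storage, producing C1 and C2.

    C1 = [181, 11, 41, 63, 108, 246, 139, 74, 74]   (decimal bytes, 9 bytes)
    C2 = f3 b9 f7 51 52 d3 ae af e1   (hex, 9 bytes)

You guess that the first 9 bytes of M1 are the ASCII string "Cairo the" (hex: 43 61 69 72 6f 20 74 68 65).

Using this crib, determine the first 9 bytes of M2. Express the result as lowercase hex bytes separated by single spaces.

05 d3 b7 1c 51 05 51 8d ce

First, C1 ⊕ C2 = (M1 ⊕ K) ⊕ (M2 ⊕ K) = M1 ⊕ M2, so the key drops out. Then M2 = (M1 ⊕ M2) ⊕ M1 over the first 9 bytes.
byte 0: (b5 ⊕ f3) ⊕ 43 = 46 ⊕ 43 = 05
byte 1: (0b ⊕ b9) ⊕ 61 = b2 ⊕ 61 = d3
byte 2: (29 ⊕ f7) ⊕ 69 = de ⊕ 69 = b7
byte 3: (3f ⊕ 51) ⊕ 72 = 6e ⊕ 72 = 1c
byte 4: (6c ⊕ 52) ⊕ 6f = 3e ⊕ 6f = 51
byte 5: (f6 ⊕ d3) ⊕ 20 = 25 ⊕ 20 = 05
byte 6: (8b ⊕ ae) ⊕ 74 = 25 ⊕ 74 = 51
byte 7: (4a ⊕ af) ⊕ 68 = e5 ⊕ 68 = 8d
byte 8: (4a ⊕ e1) ⊕ 65 = ab ⊕ 65 = ce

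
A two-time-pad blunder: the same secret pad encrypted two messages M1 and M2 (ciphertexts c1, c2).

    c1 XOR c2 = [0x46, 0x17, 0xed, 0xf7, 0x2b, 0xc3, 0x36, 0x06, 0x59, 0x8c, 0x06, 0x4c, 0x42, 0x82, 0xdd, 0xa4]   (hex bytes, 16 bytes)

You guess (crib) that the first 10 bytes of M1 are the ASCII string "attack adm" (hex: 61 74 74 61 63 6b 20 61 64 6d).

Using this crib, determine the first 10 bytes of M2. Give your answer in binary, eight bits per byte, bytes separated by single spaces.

00100111 01100011 10011001 10010110 01001000 10101000 00010110 01100111 00111101 11100001

Since c1 ⊕ c2 = M1 ⊕ M2, XORing with the guessed M1 bytes yields the corresponding M2 bytes: M2 = (c1 ⊕ c2) ⊕ M1.
 70 xor  97 =  39
 23 xor 116 =  99
237 xor 116 = 153
247 xor  97 = 150
 43 xor  99 =  72
195 xor 107 = 168
 54 xor  32 =  22
  6 xor  97 = 103
 89 xor 100 =  61
140 xor 109 = 225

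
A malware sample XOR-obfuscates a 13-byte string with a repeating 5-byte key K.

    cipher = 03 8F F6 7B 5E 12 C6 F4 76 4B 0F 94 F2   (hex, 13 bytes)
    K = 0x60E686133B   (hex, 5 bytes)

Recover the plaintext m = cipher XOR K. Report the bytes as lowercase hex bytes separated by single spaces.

63 69 70 68 65 72 20 72 65 70 6f 72 74

The 5-byte key repeats, so the effective keystream is 60 e6 86 13 3b 60 e6 86 13 3b 60 e6 86.
byte 0: 03 ⊕ 60 = 63
byte 1: 8f ⊕ e6 = 69
byte 2: f6 ⊕ 86 = 70
byte 3: 7b ⊕ 13 = 68
byte 4: 5e ⊕ 3b = 65
byte 5: 12 ⊕ 60 = 72
byte 6: c6 ⊕ e6 = 20
byte 7: f4 ⊕ 86 = 72
byte 8: 76 ⊕ 13 = 65
byte 9: 4b ⊕ 3b = 70
byte 10: 0f ⊕ 60 = 6f
byte 11: 94 ⊕ e6 = 72
byte 12: f2 ⊕ 86 = 74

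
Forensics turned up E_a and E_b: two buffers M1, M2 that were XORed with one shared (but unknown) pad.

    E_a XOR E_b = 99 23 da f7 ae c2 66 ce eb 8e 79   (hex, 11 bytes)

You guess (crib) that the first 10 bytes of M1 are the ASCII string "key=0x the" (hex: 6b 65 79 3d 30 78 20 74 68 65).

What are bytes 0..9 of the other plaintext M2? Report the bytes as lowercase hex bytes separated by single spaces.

Since E_a ⊕ E_b = M1 ⊕ M2, XORing with the guessed M1 bytes yields the corresponding M2 bytes: M2 = (E_a ⊕ E_b) ⊕ M1.
byte 0: 153 XOR 107 = 242
byte 1:  35 XOR 101 =  70
byte 2: 218 XOR 121 = 163
byte 3: 247 XOR  61 = 202
byte 4: 174 XOR  48 = 158
byte 5: 194 XOR 120 = 186
byte 6: 102 XOR  32 =  70
byte 7: 206 XOR 116 = 186
byte 8: 235 XOR 104 = 131
byte 9: 142 XOR 101 = 235

f2 46 a3 ca 9e ba 46 ba 83 eb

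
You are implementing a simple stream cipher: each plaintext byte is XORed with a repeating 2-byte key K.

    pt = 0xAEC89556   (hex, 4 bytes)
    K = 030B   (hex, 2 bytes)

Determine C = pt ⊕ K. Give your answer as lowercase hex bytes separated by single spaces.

The 2-byte key repeats, so the effective keystream is 03 0b 03 0b.
byte 0: 10101110 xor 00000011 = 10101101
byte 1: 11001000 xor 00001011 = 11000011
byte 2: 10010101 xor 00000011 = 10010110
byte 3: 01010110 xor 00001011 = 01011101

ad c3 96 5d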